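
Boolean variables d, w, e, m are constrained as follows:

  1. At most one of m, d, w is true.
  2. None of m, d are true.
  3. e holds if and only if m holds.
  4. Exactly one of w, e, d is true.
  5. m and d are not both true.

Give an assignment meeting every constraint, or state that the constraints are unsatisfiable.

d = False, w = True, e = False, m = False

  (1) {m, d, w}: 1 true — at most one ✓
  (2) {m, d}: 0 true — none ✓
  (3) e=F, m=F — same ✓
  (4) {w, e, d}: 1 true — exactly one ✓
  (5) m=F, d=F — not both ✓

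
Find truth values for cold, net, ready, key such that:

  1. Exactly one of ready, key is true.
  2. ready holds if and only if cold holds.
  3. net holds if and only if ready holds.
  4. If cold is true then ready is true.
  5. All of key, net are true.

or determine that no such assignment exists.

Case net = True:
  (3) with net=T forces ready = True.
  (1) with ready=T forces key = False.
  Constraint (5) is violated (key=F) — contradiction.
Case net = False:
  Constraint (5) is violated (net=F) — contradiction.
Both cases fail — unsatisfiable.

The formula is unsatisfiable.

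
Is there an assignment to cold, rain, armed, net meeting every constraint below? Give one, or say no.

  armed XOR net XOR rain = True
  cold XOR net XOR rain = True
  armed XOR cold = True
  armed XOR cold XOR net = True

Unsatisfiable

Adding constraints 1, 2, 3 mod 2: every variable appears an even number of times on the left, so the left side is 0.
But the right sides sum to 1 (mod 2). 0 ≠ 1 — the system is inconsistent.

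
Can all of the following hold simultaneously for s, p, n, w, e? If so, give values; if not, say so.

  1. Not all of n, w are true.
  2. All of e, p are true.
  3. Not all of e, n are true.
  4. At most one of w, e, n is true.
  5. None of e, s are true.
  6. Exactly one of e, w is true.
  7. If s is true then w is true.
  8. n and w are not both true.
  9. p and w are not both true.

Case e = True:
  Constraint (5) is violated (e=T) — contradiction.
Case e = False:
  Constraint (2) is violated (e=F) — contradiction.
Both cases fail — unsatisfiable.

No satisfying assignment exists.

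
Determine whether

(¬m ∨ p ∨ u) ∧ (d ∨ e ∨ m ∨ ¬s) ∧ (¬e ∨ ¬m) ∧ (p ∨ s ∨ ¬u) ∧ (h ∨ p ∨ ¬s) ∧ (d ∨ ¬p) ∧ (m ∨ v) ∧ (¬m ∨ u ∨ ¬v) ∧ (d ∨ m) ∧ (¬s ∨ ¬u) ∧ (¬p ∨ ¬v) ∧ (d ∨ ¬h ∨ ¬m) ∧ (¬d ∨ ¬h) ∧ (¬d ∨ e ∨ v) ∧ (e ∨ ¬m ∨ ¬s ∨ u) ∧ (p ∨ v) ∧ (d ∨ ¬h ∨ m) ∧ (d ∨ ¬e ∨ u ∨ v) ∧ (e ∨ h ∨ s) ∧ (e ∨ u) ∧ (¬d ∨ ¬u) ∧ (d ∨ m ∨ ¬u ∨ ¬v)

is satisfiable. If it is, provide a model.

Set m = False.
  then (m ∨ v) forces v = True.
  then (d ∨ m) forces d = True.
  then (¬p ∨ ¬v) forces p = False.
  then (¬d ∨ ¬h) forces h = False.
  then (¬d ∨ ¬u) forces u = False.
  then (h ∨ p ∨ ¬s) forces s = False.
  then (e ∨ h ∨ s) forces e = True.
All clauses satisfied.

m: False; v: True; s: False; p: False; d: True; h: False; u: False; e: True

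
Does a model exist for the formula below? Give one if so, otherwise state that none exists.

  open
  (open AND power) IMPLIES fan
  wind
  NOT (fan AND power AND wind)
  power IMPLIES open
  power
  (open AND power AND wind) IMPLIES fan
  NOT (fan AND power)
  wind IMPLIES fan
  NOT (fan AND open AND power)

Case power = True:
  (open OR NOT power) forces open = True.
  (NOT fan OR NOT open OR NOT power) forces fan = False.
  Clause (fan OR NOT open OR NOT power) is falsified — contradiction.
Case power = False:
  Clause (power) is falsified — contradiction.
Both cases fail, so the formula is unsatisfiable.

No satisfying assignment exists.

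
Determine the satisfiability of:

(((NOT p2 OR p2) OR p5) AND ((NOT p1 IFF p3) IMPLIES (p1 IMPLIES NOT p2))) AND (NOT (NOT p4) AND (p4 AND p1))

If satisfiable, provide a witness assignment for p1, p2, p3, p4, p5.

p1 = True, p2 = True, p3 = True, p4 = True, p5 = True

  ((NOT p2 OR p2) OR p5) AND ((NOT p1 IFF p3) IMPLIES (p1 IMPLIES NOT p2)) = True
    (NOT p2 OR p2) OR p5 = True
      NOT p2 OR p2 = True
        NOT p2 = False
    (NOT p1 IFF p3) IMPLIES (p1 IMPLIES NOT p2) = True
      NOT p1 IFF p3 = False
        NOT p1 = False
      p1 IMPLIES NOT p2 = False
        NOT p2 = False
  NOT (NOT p4) AND (p4 AND p1) = True
    NOT (NOT p4) = True
      NOT p4 = False
    p4 AND p1 = True
Both conjuncts True, so the formula holds.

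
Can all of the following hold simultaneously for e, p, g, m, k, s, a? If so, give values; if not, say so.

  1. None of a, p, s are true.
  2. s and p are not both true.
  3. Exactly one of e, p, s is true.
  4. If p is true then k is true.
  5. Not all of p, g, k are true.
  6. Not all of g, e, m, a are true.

e: True, p: False, g: False, m: True, k: True, s: False, a: False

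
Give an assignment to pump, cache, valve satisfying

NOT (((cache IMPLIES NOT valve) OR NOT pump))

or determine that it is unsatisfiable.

pump=T; cache=T; valve=T

  NOT (((cache IMPLIES NOT valve) OR NOT pump)) = True
    (cache IMPLIES NOT valve) OR NOT pump = False
      cache IMPLIES NOT valve = False
        NOT valve = False
      NOT pump = False
The formula evaluates to True.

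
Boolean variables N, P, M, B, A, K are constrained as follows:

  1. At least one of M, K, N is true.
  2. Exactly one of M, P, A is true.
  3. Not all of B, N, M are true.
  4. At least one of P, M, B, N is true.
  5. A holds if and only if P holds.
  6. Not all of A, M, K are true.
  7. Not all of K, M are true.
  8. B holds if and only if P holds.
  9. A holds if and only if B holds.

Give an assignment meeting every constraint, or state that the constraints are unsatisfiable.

N = True, P = False, M = True, B = False, A = False, K = False

  (1) {M, K, N}: 2 true — at least one ✓
  (2) {M, P, A}: 1 true — exactly one ✓
  (3) {B, N, M}: 2/3 true — not all ✓
  (4) {P, M, B, N}: 2 true — at least one ✓
  (5) A=F, P=F — same ✓
  (6) {A, M, K}: 1/3 true — not all ✓
  (7) {K, M}: 1/2 true — not all ✓
  (8) B=F, P=F — same ✓
  (9) A=F, B=F — same ✓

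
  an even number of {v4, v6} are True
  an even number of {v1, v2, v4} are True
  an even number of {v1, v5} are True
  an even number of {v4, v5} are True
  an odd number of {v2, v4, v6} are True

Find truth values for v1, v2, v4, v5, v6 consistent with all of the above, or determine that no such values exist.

Adding constraints 1, 2, 3, 4, 5 mod 2: every variable appears an even number of times on the left, so the left side is 0.
But the right sides sum to 1 (mod 2). 0 ≠ 1 — the system is inconsistent.

The formula is unsatisfiable.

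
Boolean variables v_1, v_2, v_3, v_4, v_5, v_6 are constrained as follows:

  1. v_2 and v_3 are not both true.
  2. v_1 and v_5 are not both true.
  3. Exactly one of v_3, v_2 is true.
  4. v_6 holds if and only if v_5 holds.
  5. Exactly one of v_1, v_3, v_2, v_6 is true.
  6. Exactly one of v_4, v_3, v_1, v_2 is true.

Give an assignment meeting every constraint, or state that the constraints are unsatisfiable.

v_1 = False, v_2 = True, v_3 = False, v_4 = False, v_5 = False, v_6 = False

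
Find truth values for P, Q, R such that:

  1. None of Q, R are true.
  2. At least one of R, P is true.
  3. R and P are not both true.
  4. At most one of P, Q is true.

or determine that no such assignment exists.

P=T, Q=F, R=F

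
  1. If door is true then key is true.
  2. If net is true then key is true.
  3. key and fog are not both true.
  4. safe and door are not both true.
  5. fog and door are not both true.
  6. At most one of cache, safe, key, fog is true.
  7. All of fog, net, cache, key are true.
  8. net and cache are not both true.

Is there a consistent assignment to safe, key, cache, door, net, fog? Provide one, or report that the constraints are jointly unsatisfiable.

Case key = True:
  (3) with key=T forces fog = False.
  Constraint (7) is violated (fog=F) — contradiction.
Case key = False:
  Constraint (7) is violated (key=F) — contradiction.
Both cases fail — unsatisfiable.

Unsatisfiable — no assignment works.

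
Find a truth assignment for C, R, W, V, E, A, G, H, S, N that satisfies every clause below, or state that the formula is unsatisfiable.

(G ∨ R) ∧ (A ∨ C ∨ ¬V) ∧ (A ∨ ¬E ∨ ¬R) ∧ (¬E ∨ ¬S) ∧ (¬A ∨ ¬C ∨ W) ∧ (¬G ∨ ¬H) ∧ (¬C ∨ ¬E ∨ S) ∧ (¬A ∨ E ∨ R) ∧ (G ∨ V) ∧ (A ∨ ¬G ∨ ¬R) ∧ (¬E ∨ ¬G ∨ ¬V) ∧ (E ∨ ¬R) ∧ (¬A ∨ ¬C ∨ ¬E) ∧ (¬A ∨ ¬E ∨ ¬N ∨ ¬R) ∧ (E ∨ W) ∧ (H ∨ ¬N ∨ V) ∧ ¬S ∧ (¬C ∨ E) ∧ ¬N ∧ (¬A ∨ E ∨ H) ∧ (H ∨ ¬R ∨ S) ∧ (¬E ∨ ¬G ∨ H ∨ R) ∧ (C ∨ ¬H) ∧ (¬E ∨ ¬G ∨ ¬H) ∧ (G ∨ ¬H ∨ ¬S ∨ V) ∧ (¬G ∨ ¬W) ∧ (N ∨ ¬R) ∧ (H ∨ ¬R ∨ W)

No satisfying assignment exists.

Case S = True:
  Clause (¬S) is falsified — contradiction.
Case S = False:
  (¬N) forces N = False.
  (N ∨ ¬R) forces R = False.
  (G ∨ R) forces G = True.
  (¬G ∨ ¬H) forces H = False.
  (¬E ∨ ¬G ∨ H ∨ R) forces E = False.
  (¬A ∨ E ∨ R) forces A = False.
  (E ∨ W) forces W = True.
  Clause (¬G ∨ ¬W) is falsified — contradiction.
Both cases fail, so the formula is unsatisfiable.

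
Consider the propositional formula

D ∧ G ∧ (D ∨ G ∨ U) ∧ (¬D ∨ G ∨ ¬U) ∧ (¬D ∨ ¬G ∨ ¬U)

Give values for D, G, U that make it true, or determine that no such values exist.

Unit clause (D) forces D = True.
Unit clause (G) forces G = True.
In (¬D ∨ ¬G ∨ ¬U) only ¬U is left, so U = False.
All clauses satisfied.

D = True; G = True; U = False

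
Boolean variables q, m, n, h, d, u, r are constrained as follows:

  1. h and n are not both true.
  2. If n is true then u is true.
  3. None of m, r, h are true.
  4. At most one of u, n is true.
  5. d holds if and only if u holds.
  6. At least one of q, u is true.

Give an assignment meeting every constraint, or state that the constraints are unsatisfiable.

q = True, m = False, n = False, h = False, d = True, u = True, r = False

  (1) h=F, n=F — not both ✓
  (2) n=F ⇒ u: vacuous ✓
  (3) {m, r, h}: 0 true — none ✓
  (4) {u, n}: 1 true — at most one ✓
  (5) d=T, u=T — same ✓
  (6) {q, u}: 2 true — at least one ✓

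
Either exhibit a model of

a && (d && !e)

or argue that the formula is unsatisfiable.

d = True, e = False, a = True

  d && !e = True
    !e = True
Both conjuncts True, so the formula holds.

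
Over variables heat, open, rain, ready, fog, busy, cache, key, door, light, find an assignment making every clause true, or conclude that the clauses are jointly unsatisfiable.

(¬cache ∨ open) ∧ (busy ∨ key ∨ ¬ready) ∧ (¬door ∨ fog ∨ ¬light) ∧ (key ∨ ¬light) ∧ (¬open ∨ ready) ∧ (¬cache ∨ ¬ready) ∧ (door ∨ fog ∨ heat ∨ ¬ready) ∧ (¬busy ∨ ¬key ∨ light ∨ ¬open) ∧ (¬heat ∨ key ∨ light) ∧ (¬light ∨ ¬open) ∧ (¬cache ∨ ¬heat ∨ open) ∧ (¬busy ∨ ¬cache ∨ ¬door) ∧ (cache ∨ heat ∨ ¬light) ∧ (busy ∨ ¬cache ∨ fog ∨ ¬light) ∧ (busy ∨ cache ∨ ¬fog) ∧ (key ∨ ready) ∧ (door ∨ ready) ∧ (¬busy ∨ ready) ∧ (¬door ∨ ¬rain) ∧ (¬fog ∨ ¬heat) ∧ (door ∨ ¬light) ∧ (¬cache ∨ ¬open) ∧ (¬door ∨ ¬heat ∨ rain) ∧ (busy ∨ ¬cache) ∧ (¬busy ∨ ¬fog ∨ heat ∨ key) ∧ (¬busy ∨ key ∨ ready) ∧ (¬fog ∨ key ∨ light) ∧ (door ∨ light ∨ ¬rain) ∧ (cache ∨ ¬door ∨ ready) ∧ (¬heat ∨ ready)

Set heat = True.
  then (¬fog ∨ ¬heat) forces fog = False.
  then (¬heat ∨ ready) forces ready = True.
  then (¬cache ∨ ¬ready) forces cache = False.
Set open = False.
Set rain = False.
  then (¬door ∨ ¬heat ∨ rain) forces door = False.
  then (door ∨ ¬light) forces light = False.
  then (¬heat ∨ key ∨ light) forces key = True.
Set busy = False.
All clauses satisfied.

heat=T, open=F, rain=F, ready=T, fog=F, busy=F, cache=F, key=T, door=F, light=F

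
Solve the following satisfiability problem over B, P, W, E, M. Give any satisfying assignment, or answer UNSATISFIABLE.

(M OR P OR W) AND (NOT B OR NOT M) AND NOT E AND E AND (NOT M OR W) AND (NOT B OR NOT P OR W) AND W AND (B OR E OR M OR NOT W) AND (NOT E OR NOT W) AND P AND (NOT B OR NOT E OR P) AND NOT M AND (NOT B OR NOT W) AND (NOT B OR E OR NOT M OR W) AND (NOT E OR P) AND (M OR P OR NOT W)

Case E = True:
  Clause (NOT E) is falsified — contradiction.
Case E = False:
  Clause (E) is falsified — contradiction.
Both cases fail, so the formula is unsatisfiable.

No satisfying assignment exists.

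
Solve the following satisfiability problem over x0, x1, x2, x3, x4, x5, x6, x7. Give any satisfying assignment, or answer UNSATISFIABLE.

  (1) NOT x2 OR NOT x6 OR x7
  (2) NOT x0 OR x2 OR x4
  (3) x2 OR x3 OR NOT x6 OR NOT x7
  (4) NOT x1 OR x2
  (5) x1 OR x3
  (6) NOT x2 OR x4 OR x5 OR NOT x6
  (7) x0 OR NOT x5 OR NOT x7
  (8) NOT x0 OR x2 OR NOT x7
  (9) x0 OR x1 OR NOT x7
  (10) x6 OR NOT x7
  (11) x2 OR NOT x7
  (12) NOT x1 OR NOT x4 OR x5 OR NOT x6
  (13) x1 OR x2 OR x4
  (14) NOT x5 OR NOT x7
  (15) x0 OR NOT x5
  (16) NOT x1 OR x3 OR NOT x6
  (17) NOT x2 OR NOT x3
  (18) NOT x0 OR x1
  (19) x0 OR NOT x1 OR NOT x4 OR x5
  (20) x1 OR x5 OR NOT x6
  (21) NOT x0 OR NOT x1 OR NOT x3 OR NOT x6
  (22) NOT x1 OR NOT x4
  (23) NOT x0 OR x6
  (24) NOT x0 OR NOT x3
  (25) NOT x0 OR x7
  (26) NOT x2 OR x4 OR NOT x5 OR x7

Try x0 = True:
  (NOT x0 OR x1) forces x1 = True.
  (NOT x1 OR x2) forces x2 = True.
  (NOT x2 OR NOT x3) forces x3 = False.
  (NOT x1 OR x3 OR NOT x6) forces x6 = False.
  clause (NOT x0 OR x6) is falsified — backtrack.
So x0 = False.
  then (x0 OR NOT x5) forces x5 = False.
Set x1 = False.
  then (x1 OR x3) forces x3 = True.
  then (x0 OR x1 OR NOT x7) forces x7 = False.
  then (NOT x2 OR NOT x3) forces x2 = False.
  then (x1 OR x5 OR NOT x6) forces x6 = False.
  then (x1 OR x2 OR x4) forces x4 = True.
All clauses satisfied.

x0 = False, x1 = False, x2 = False, x3 = True, x4 = True, x5 = False, x6 = False, x7 = False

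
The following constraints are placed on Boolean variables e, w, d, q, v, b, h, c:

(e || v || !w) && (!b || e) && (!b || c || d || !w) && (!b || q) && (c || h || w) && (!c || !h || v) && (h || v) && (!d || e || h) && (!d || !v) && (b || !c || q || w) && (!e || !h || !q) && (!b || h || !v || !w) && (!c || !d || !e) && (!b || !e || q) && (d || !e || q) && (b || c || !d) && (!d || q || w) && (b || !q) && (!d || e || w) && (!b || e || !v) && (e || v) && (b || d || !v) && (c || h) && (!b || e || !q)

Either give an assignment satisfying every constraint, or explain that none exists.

Set e = True.
Set w = False.
Try d = True:
  (!d || !v) forces v = False.
  (h || v) forces h = True.
  (!c || !h || v) forces c = False.
  (!e || !h || !q) forces q = False.
  clause (!d || q || w) is falsified — backtrack.
So d = False.
  then (d || !e || q) forces q = True.
  then (b || !q) forces b = True.
  then (!e || !h || !q) forces h = False.
  then (c || h) forces c = True.
  then (h || v) forces v = True.
All clauses satisfied.

e: True; w: False; d: False; q: True; v: True; b: True; h: False; c: True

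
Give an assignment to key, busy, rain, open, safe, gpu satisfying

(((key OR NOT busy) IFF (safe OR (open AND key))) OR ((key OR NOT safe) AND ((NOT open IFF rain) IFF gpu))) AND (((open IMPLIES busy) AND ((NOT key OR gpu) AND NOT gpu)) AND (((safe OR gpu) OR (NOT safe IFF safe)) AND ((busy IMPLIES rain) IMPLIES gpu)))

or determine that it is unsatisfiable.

The formula is unsatisfiable.

Case gpu = True: the conjunct NOT gpu is False.
Case gpu = False: the formula simplifies to (((key OR NOT busy) IFF (safe OR (open AND key))) OR ((key OR NOT safe) AND NOT ((NOT open IFF rain)))) AND (((open IMPLIES busy) AND NOT key) AND ((safe OR (NOT safe IFF safe)) AND NOT ((busy IMPLIES rain)))).
  safe = True: simplifies to ((key OR NOT busy) OR (key AND NOT ((NOT open IFF rain)))) AND (((open IMPLIES busy) AND NOT key) AND NOT ((busy IMPLIES rain))).
    key = True: the conjunct NOT key is False.
    key = False: simplifies to NOT busy AND ((open IMPLIES busy) AND NOT ((busy IMPLIES rain))).
      busy = True: the conjunct NOT busy is False.
      busy = False: the conjunct NOT ((busy IMPLIES rain)) becomes NOT ((False IMPLIES rain)) = False.
  safe = False: the conjunct safe OR (NOT safe IFF safe) becomes False OR (True IFF False) = False.
Both cases fail — unsatisfiable.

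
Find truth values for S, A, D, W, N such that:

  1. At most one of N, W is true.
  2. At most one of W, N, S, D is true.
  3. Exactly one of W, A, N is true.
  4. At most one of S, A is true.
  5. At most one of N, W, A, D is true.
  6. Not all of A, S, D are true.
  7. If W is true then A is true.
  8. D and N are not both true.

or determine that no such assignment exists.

S = False, A = False, D = False, W = False, N = True

  (1) {N, W}: 1 true — at most one ✓
  (2) {W, N, S, D}: 1 true — at most one ✓
  (3) {W, A, N}: 1 true — exactly one ✓
  (4) {S, A}: 0 true — at most one ✓
  (5) {N, W, A, D}: 1 true — at most one ✓
  (6) {A, S, D}: 0/3 true — not all ✓
  (7) W=F ⇒ A: vacuous ✓
  (8) D=F, N=T — not both ✓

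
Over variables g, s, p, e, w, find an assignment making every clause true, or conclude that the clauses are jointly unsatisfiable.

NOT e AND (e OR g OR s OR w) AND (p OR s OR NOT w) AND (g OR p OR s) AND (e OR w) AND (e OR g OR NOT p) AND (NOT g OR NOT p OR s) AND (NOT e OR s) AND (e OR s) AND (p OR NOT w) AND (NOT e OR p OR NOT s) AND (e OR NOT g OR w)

Unit clause (NOT e) forces e = False.
In (e OR w) only w is left, so w = True.
In (e OR s) only s is left, so s = True.
In (p OR NOT w) only p is left, so p = True.
In (e OR g OR NOT p) only g is left, so g = True.
All clauses satisfied.

g=T, s=T, p=T, e=F, w=T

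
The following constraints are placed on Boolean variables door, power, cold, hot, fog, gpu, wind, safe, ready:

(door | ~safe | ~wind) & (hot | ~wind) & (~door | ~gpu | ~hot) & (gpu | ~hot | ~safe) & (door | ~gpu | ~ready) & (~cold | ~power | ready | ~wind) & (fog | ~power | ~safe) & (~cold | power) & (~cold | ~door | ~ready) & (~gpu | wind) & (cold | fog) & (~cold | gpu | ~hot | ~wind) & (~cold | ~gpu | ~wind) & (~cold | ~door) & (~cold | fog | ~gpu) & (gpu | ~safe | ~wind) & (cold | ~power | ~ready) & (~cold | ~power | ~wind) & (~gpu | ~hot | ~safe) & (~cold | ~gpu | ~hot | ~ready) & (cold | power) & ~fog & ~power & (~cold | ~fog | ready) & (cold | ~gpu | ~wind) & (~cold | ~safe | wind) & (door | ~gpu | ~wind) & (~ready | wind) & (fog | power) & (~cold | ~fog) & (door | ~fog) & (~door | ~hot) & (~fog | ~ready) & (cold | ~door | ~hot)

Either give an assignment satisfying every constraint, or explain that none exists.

Case power = True:
  Clause (~power) is falsified — contradiction.
Case power = False:
  (~cold | power) forces cold = False.
  Clause (cold | power) is falsified — contradiction.
Both cases fail, so the formula is unsatisfiable.

The formula is unsatisfiable.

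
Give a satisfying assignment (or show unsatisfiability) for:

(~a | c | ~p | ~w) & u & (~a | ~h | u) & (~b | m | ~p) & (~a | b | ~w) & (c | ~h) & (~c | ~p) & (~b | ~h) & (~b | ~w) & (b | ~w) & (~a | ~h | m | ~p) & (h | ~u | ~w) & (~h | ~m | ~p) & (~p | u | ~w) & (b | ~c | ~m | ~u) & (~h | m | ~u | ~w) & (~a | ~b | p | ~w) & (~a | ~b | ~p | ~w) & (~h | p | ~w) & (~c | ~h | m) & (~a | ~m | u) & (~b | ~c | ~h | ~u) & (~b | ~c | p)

w = False, b = False, h = False, u = True, c = False, p = True, a = False, m = True

Unit clause (u) forces u = True.
Try w = True:
  (~b | ~w) forces b = False.
  clause (b | ~w) is falsified — backtrack.
So w = False.
Set b = False.
Set h = False.
Set c = False.
Set p = True.
Set a = False.
Set m = True.
All clauses satisfied.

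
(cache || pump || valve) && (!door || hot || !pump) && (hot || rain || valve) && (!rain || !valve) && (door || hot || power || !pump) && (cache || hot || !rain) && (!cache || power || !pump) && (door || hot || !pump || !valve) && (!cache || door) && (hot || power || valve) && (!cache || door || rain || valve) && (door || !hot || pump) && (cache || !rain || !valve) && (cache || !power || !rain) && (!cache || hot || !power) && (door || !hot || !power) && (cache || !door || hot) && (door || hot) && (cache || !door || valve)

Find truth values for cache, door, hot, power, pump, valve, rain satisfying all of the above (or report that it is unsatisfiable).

Set cache = True.
  then (!cache || door) forces door = True.
Set hot = True.
Set power = True.
Set pump = True.
Set valve = False.
Set rain = True.
All clauses satisfied.

cache = True, door = True, hot = True, power = True, pump = True, valve = False, rain = True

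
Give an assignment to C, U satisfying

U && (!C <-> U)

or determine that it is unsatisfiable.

C=F, U=T

  !C <-> U = True
    !C = True
Both conjuncts True, so the formula holds.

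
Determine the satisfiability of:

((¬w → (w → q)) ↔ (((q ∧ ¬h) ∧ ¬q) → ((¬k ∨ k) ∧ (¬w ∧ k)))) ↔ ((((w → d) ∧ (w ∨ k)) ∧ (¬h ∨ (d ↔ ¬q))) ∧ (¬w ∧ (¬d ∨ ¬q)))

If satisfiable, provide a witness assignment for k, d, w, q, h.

k = True; d = True; w = False; q = False; h = False

  ((¬w → (w → q)) ↔ (((q ∧ ¬h) ∧ ¬q) → ((¬k ∨ k) ∧ (¬w ∧ k)))) ↔ ((((w → d) ∧ (w ∨ k)) ∧ (¬h ∨ (d ↔ ¬q))) ∧ (¬w ∧ (¬d ∨ ¬q))) = True
    (¬w → (w → q)) ↔ (((q ∧ ¬h) ∧ ¬q) → ((¬k ∨ k) ∧ (¬w ∧ k))) = True
      ¬w → (w → q) = True
        ¬w = True
        w → q = True
      ((q ∧ ¬h) ∧ ¬q) → ((¬k ∨ k) ∧ (¬w ∧ k)) = True
        (q ∧ ¬h) ∧ ¬q = False
          q ∧ ¬h = False
            ¬h = True
          ¬q = True
        (¬k ∨ k) ∧ (¬w ∧ k) = True
          ¬k ∨ k = True
            ¬k = False
          ¬w ∧ k = True
            ¬w = True
    (((w → d) ∧ (w ∨ k)) ∧ (¬h ∨ (d ↔ ¬q))) ∧ (¬w ∧ (¬d ∨ ¬q)) = True
      ((w → d) ∧ (w ∨ k)) ∧ (¬h ∨ (d ↔ ¬q)) = True
        (w → d) ∧ (w ∨ k) = True
          w → d = True
          w ∨ k = True
        ¬h ∨ (d ↔ ¬q) = True
          ¬h = True
          d ↔ ¬q = True
            ¬q = True
      ¬w ∧ (¬d ∨ ¬q) = True
        ¬w = True
        ¬d ∨ ¬q = True
          ¬d = False
          ¬q = True
The formula evaluates to True.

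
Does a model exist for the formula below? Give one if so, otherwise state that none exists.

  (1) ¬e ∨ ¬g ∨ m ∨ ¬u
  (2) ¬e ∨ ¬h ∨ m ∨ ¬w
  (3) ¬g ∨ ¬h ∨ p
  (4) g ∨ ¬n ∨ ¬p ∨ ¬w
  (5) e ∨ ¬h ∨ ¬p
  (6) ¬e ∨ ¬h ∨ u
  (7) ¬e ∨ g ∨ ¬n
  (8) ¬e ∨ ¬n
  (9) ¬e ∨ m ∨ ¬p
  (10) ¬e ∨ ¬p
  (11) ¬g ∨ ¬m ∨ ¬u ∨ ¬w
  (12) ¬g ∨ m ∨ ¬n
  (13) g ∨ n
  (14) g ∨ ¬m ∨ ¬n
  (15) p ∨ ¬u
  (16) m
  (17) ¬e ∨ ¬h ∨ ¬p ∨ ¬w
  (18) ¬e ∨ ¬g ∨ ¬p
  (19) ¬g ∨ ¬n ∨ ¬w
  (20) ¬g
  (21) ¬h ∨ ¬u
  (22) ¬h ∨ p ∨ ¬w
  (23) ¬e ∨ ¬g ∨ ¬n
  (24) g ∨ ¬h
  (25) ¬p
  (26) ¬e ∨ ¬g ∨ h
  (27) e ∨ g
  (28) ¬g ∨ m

Case m = True:
  (¬g) forces g = False.
  (g ∨ n) forces n = True.
  Clause (g ∨ ¬m ∨ ¬n) is falsified — contradiction.
Case m = False:
  Clause (m) is falsified — contradiction.
Both cases fail, so the formula is unsatisfiable.

The formula is unsatisfiable.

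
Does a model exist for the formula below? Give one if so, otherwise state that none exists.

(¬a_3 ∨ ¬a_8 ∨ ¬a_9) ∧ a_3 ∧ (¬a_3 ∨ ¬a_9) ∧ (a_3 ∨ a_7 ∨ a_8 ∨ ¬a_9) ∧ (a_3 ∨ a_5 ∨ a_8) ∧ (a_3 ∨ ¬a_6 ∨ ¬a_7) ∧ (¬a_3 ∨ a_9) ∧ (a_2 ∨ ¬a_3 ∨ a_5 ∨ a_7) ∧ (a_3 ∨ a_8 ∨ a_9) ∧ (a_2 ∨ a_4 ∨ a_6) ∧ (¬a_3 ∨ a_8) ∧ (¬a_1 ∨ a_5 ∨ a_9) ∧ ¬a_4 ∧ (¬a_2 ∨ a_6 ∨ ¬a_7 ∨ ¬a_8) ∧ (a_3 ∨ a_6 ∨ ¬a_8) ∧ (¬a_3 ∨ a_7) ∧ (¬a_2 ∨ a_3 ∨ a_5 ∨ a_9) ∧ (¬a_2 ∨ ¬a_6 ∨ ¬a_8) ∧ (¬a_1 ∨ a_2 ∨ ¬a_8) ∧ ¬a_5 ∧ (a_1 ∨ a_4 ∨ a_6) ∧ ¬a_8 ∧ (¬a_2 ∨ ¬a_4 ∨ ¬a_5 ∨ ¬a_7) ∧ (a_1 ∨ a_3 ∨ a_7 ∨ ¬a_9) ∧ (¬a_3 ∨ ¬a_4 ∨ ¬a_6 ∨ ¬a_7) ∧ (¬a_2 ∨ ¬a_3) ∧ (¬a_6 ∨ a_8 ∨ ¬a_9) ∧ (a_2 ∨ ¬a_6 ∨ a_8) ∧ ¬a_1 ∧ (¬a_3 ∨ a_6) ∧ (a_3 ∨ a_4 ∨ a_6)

Case a_3 = True:
  (¬a_3 ∨ ¬a_9) forces a_9 = False.
  Clause (¬a_3 ∨ a_9) is falsified — contradiction.
Case a_3 = False:
  Clause (a_3) is falsified — contradiction.
Both cases fail, so the formula is unsatisfiable.

Unsatisfiable — no assignment works.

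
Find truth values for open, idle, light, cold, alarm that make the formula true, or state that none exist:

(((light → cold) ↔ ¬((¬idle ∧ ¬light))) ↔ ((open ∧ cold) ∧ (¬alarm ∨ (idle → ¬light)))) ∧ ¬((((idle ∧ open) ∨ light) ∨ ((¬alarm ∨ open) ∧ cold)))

open = False, idle = False, light = False, cold = False, alarm = False

  ((light → cold) ↔ ¬((¬idle ∧ ¬light))) ↔ ((open ∧ cold) ∧ (¬alarm ∨ (idle → ¬light))) = True
    (light → cold) ↔ ¬((¬idle ∧ ¬light)) = False
      light → cold = True
      ¬((¬idle ∧ ¬light)) = False
        ¬idle ∧ ¬light = True
          ¬idle = True
          ¬light = True
    (open ∧ cold) ∧ (¬alarm ∨ (idle → ¬light)) = False
      open ∧ cold = False
      ¬alarm ∨ (idle → ¬light) = True
        ¬alarm = True
        idle → ¬light = True
          ¬light = True
  ¬((((idle ∧ open) ∨ light) ∨ ((¬alarm ∨ open) ∧ cold))) = True
    ((idle ∧ open) ∨ light) ∨ ((¬alarm ∨ open) ∧ cold) = False
      (idle ∧ open) ∨ light = False
        idle ∧ open = False
      (¬alarm ∨ open) ∧ cold = False
        ¬alarm ∨ open = True
          ¬alarm = True
Both conjuncts True, so the formula holds.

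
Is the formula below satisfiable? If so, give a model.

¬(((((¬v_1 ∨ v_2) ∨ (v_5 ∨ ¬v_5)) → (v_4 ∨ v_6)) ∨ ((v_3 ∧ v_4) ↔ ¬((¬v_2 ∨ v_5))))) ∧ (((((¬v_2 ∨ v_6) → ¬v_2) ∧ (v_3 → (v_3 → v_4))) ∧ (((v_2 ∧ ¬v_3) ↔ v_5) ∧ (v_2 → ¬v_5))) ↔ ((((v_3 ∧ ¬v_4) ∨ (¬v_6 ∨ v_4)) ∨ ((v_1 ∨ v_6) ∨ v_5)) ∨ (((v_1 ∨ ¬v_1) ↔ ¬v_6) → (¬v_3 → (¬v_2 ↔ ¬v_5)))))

Case v_6 = True: the conjunct ¬(((((¬v_1 ∨ v_2) ∨ (v_5 ∨ ¬v_5)) → (v_4 ∨ v_6)) ∨ ((v_3 ∧ v_4) ↔ ¬((¬v_2 ∨ v_5))))) becomes ¬((True ∨ ((v_3 ∧ v_4) ↔ ¬((¬v_2 ∨ v_5))))) = False.
Case v_6 = False: the formula simplifies to ¬(((((¬v_1 ∨ v_2) ∨ (v_5 ∨ ¬v_5)) → v_4) ∨ ((v_3 ∧ v_4) ↔ ¬((¬v_2 ∨ v_5))))) ∧ (((¬v_2 → ¬v_2) ∧ (v_3 → (v_3 → v_4))) ∧ (((v_2 ∧ ¬v_3) ↔ v_5) ∧ (v_2 → ¬v_5))).
  v_4 = True: the conjunct ¬(((((¬v_1 ∨ v_2) ∨ (v_5 ∨ ¬v_5)) → v_4) ∨ ((v_3 ∧ v_4) ↔ ¬((¬v_2 ∨ v_5))))) becomes ¬((True ∨ (v_3 ↔ ¬((¬v_2 ∨ v_5))))) = False.
  v_4 = False: simplifies to ¬((¬(((¬v_1 ∨ v_2) ∨ (v_5 ∨ ¬v_5))) ∨ (¬v_2 ∨ v_5))) ∧ (((¬v_2 → ¬v_2) ∧ (v_3 → ¬v_3)) ∧ (((v_2 ∧ ¬v_3) ↔ v_5) ∧ (v_2 → ¬v_5))).
    v_2 = True: simplifies to ¬v_5 ∧ ((v_3 → ¬v_3) ∧ ((¬v_3 ↔ v_5) ∧ ¬v_5)).
      v_5 = True: the conjunct ¬v_5 is False.
      v_5 = False: simplifies to (v_3 → ¬v_3) ∧ v_3.
        v_3 = True: the conjunct v_3 → ¬v_3 becomes True → ¬True = False.
        v_3 = False: the conjunct v_3 is False.
    v_2 = False: the conjunct ¬((¬(((¬v_1 ∨ v_2) ∨ (v_5 ∨ ¬v_5))) ∨ (¬v_2 ∨ v_5))) becomes ¬((¬((¬v_1 ∨ (v_5 ∨ ¬v_5))) ∨ True)) = False.
Both cases fail — unsatisfiable.

Unsatisfiable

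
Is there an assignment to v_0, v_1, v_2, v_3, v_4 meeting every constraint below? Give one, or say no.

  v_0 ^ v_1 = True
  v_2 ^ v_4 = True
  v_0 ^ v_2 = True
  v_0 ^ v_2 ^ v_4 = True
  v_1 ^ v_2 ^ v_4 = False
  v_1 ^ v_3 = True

v_0 = False; v_1 = True; v_2 = True; v_3 = False; v_4 = False

v_0 ^ v_1 = F ^ T = True ✓
v_2 ^ v_4 = T ^ F = True ✓
v_0 ^ v_2 = F ^ T = True ✓
v_0 ^ v_2 ^ v_4 = F ^ T ^ F = True ✓
v_1 ^ v_2 ^ v_4 = T ^ T ^ F = False ✓
v_1 ^ v_3 = T ^ F = True ✓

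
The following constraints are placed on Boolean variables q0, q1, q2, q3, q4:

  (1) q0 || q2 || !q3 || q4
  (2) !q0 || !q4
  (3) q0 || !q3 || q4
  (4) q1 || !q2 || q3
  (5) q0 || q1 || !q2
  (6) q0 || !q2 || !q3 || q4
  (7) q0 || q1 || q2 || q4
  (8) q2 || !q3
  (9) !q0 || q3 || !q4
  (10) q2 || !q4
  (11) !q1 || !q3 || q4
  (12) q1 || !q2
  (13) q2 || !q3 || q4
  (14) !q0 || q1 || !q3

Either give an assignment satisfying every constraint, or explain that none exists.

q0: True, q1: True, q2: True, q3: False, q4: False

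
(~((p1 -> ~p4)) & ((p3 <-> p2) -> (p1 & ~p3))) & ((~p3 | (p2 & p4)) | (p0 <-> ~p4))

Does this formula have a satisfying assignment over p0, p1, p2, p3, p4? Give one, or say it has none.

p0: False, p1: True, p2: False, p3: True, p4: True

  ~((p1 -> ~p4)) & ((p3 <-> p2) -> (p1 & ~p3)) = True
    ~((p1 -> ~p4)) = True
      p1 -> ~p4 = False
        ~p4 = False
    (p3 <-> p2) -> (p1 & ~p3) = True
      p3 <-> p2 = False
      p1 & ~p3 = False
        ~p3 = False
  (~p3 | (p2 & p4)) | (p0 <-> ~p4) = True
    ~p3 | (p2 & p4) = False
      ~p3 = False
      p2 & p4 = False
    p0 <-> ~p4 = True
      ~p4 = False
Both conjuncts True, so the formula holds.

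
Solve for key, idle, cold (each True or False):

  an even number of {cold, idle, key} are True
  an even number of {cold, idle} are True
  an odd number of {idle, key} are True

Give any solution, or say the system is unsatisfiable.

key: False; idle: True; cold: True

{cold, idle, key}: 2 true → even ✓
{cold, idle}: 2 true → even ✓
{idle, key}: 1 true → odd ✓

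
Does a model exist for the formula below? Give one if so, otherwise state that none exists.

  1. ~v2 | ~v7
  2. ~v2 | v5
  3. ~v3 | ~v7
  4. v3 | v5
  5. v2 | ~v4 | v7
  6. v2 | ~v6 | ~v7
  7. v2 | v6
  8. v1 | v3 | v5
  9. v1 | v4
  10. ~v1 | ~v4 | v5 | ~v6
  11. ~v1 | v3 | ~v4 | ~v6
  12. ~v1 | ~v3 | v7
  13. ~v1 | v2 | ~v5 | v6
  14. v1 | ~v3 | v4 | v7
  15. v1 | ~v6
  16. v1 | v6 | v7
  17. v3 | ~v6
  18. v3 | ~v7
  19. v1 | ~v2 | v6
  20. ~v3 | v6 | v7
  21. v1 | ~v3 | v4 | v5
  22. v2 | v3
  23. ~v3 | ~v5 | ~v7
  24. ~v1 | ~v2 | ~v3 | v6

Try v1 = False:
  (v1 | v4) forces v4 = True.
  (v1 | ~v6) forces v6 = False.
  (v2 | v6) forces v2 = True.
  clause (v1 | ~v2 | v6) is falsified — backtrack.
So v1 = True.
Set v2 = True.
  then (~v2 | ~v7) forces v7 = False.
  then (~v2 | v5) forces v5 = True.
  then (~v1 | ~v3 | v7) forces v3 = False.
  then (v3 | ~v6) forces v6 = False.
Set v4 = True.
All clauses satisfied.

v1 = True, v2 = True, v3 = False, v4 = True, v5 = True, v6 = False, v7 = False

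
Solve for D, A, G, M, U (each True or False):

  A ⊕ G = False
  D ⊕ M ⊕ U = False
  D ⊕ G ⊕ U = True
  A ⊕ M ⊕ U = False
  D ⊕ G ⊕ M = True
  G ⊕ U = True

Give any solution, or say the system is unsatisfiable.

D = False; A = False; G = False; M = True; U = True

A ⊕ G = F ⊕ F = False ✓
D ⊕ M ⊕ U = F ⊕ T ⊕ T = False ✓
D ⊕ G ⊕ U = F ⊕ F ⊕ T = True ✓
A ⊕ M ⊕ U = F ⊕ T ⊕ T = False ✓
D ⊕ G ⊕ M = F ⊕ F ⊕ T = True ✓
G ⊕ U = F ⊕ T = True ✓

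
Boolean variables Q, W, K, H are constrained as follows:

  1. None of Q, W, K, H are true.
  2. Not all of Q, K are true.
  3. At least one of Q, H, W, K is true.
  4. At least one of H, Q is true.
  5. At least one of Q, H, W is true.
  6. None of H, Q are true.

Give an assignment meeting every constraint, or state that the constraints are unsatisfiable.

Case H = True:
  Constraint (1) is violated (H=T) — contradiction.
Case H = False:
  (1) forces Q = False.
  Constraint (4) is violated (H=F, Q=F) — contradiction.
Both cases fail — unsatisfiable.

Unsatisfiable — no assignment works.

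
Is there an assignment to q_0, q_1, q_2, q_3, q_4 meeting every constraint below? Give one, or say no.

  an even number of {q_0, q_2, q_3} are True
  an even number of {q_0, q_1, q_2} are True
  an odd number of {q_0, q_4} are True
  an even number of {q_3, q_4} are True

q_0 = False, q_1 = True, q_2 = True, q_3 = True, q_4 = True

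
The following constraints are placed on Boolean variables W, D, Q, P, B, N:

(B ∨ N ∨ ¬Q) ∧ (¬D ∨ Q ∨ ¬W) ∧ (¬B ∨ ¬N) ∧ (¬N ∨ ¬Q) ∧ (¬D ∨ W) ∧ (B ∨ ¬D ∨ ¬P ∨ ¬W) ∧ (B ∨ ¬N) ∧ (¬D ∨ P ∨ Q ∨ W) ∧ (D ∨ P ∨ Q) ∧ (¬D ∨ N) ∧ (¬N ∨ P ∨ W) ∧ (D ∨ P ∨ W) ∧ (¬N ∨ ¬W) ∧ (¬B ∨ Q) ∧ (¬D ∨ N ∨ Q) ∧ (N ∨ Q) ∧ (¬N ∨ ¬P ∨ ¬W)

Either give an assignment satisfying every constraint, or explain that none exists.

Set W = True.
  then (¬N ∨ ¬W) forces N = False.
  then (N ∨ Q) forces Q = True.
  then (B ∨ N ∨ ¬Q) forces B = True.
  then (¬D ∨ N) forces D = False.
Set P = False.
All clauses satisfied.

W: True, D: False, Q: True, P: False, B: True, N: False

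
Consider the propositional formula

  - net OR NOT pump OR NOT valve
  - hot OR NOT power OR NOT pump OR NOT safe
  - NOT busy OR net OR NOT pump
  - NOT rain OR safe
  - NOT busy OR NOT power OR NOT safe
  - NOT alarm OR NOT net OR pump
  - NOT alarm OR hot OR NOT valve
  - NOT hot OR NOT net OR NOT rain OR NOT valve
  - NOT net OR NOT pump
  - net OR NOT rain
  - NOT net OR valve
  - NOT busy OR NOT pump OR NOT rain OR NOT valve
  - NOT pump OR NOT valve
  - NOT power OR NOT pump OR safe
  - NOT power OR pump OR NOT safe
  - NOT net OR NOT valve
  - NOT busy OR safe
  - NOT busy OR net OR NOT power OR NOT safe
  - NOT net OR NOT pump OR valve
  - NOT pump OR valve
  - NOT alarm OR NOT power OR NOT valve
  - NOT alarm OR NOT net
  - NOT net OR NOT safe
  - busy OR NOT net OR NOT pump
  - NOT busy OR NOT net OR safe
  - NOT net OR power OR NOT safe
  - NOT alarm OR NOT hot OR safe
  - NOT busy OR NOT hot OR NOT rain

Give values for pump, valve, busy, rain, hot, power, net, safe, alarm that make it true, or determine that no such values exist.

pump: False; valve: True; busy: False; rain: False; hot: False; power: False; net: False; safe: True; alarm: False

Try pump = True:
  (NOT net OR NOT pump) forces net = False.
  (net OR NOT pump OR NOT valve) forces valve = False.
  clause (NOT pump OR valve) is falsified — backtrack.
So pump = False.
Set valve = True.
  then (NOT net OR NOT valve) forces net = False.
  then (net OR NOT rain) forces rain = False.
Set busy = False.
Set hot = False.
  then (NOT alarm OR hot OR NOT valve) forces alarm = False.
Set power = False.
Set safe = True.
All clauses satisfied.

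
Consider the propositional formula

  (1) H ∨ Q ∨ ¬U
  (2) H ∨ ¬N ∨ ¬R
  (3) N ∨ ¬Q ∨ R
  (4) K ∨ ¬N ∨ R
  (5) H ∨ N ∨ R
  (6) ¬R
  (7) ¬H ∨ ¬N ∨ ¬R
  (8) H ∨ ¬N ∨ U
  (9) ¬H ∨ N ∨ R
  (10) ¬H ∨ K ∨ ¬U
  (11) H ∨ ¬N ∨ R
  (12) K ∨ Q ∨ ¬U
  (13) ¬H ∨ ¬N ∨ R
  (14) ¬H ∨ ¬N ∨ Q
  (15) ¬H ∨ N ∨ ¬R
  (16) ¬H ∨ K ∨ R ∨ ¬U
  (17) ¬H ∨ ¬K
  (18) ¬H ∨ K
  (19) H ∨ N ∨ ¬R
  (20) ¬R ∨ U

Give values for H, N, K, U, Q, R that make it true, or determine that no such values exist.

UNSATISFIABLE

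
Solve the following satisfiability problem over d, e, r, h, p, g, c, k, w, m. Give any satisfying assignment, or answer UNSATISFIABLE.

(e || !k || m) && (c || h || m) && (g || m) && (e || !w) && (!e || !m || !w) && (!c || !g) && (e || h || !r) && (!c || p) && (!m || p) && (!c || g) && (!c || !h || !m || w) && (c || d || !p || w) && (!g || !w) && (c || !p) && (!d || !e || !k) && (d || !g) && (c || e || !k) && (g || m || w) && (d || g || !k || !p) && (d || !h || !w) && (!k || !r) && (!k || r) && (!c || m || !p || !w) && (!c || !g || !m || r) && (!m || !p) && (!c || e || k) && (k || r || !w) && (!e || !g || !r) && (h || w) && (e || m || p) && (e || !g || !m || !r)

Try d = False:
  (d || !g) forces g = False.
  (g || m) forces m = True.
  (!m || p) forces p = True.
  clause (!m || !p) is falsified — backtrack.
So d = True.
Set e = True.
  then (!d || !e || !k) forces k = False.
Set r = False.
  then (k || r || !w) forces w = False.
  then (h || w) forces h = True.
Set p = False.
  then (!c || p) forces c = False.
  then (!m || p) forces m = False.
  then (g || m || w) forces g = True.
All clauses satisfied.

d=T, e=T, r=F, h=T, p=F, g=T, c=F, k=F, w=F, m=F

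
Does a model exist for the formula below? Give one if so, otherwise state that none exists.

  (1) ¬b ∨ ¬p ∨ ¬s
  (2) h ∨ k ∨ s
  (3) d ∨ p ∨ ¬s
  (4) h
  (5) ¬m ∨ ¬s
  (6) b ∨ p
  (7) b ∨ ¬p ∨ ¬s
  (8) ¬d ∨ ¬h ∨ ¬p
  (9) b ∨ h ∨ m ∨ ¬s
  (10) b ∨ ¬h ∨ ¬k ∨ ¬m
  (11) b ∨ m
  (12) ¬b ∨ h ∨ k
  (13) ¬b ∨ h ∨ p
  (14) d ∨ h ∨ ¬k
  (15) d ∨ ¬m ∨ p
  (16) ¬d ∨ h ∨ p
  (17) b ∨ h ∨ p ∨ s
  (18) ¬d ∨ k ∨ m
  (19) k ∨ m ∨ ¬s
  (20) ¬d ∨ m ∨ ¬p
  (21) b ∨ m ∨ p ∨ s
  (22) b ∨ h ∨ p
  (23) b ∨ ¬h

Unit clause (h) forces h = True.
In (b ∨ ¬h) only b is left, so b = True.
Set d = True.
  then (¬d ∨ ¬h ∨ ¬p) forces p = False.
Set s = False.
Set m = False.
  then (¬d ∨ k ∨ m) forces k = True.
All clauses satisfied.

d=T; s=F; m=F; p=F; h=T; k=T; b=T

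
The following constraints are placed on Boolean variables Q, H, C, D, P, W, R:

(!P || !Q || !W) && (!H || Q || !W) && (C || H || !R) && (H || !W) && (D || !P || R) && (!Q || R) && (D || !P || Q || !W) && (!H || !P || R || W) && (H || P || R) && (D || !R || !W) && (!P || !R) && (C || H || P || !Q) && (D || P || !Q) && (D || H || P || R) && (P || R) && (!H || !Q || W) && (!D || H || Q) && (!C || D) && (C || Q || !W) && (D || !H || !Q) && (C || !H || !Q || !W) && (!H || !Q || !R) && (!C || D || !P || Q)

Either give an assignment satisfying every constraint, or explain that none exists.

Q=F; H=T; C=T; D=T; P=F; W=F; R=T

Set Q = False.
Set H = True.
  then (!H || Q || !W) forces W = False.
Set C = True.
  then (!C || D) forces D = True.
Set P = False.
  then (P || R) forces R = True.
All clauses satisfied.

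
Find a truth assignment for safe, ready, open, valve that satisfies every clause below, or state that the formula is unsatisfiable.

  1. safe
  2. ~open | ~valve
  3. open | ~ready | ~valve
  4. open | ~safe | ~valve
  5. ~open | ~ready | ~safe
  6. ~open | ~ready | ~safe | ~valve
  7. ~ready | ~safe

Unit clause (safe) forces safe = True.
In (~ready | ~safe) only ~ready is left, so ready = False.
Set open = True.
  then (~open | ~valve) forces valve = False.
Check each clause:
  (safe): safe holds.
  (~open | ~valve): ~valve holds.
  (open | ~ready | ~valve): open holds.
  (open | ~safe | ~valve): open holds.
  (~open | ~ready | ~safe): ~ready holds.
  (~open | ~ready | ~safe | ~valve): ~ready holds.
  (~ready | ~safe): ~ready holds.
All clauses satisfied.

safe = True, ready = False, open = True, valve = False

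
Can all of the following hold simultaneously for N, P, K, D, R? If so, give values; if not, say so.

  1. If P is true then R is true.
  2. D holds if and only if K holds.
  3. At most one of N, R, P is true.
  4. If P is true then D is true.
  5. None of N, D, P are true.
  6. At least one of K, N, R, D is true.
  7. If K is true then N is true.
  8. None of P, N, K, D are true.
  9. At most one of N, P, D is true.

N=F; P=F; K=F; D=F; R=T

  (1) P=F ⇒ R: vacuous ✓
  (2) D=F, K=F — same ✓
  (3) {N, R, P}: 1 true — at most one ✓
  (4) P=F ⇒ D: vacuous ✓
  (5) {N, D, P}: 0 true — none ✓
  (6) {K, N, R, D}: 1 true — at least one ✓
  (7) K=F ⇒ N: vacuous ✓
  (8) {P, N, K, D}: 0 true — none ✓
  (9) {N, P, D}: 0 true — at most one ✓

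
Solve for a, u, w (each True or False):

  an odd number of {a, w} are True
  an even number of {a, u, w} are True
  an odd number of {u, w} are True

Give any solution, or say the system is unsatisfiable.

a = True, u = True, w = False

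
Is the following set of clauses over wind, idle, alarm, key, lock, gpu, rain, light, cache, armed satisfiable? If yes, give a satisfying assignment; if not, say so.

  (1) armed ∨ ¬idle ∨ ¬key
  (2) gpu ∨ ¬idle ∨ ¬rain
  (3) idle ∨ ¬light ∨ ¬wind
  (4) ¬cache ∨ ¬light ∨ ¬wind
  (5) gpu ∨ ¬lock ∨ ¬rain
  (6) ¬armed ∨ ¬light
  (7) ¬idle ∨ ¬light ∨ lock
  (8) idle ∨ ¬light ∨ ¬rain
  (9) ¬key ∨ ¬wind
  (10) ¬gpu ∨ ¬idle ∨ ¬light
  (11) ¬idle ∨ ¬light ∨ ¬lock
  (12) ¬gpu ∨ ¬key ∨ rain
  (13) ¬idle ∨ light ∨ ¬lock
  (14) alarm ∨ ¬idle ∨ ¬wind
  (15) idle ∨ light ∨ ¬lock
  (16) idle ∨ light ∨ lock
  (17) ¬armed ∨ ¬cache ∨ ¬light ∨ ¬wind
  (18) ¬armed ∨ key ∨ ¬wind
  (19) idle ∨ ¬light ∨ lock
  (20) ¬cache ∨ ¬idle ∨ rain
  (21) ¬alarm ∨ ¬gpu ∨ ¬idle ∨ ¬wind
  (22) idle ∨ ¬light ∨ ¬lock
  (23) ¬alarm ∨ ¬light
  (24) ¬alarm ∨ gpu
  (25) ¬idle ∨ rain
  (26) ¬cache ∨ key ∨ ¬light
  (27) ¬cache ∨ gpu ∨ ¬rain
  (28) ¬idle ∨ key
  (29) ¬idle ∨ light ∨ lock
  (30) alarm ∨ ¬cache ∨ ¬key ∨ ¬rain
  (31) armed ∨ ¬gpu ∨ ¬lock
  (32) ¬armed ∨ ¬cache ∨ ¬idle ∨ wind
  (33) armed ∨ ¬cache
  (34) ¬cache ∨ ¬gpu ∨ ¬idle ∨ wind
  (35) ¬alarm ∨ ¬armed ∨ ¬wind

Case lock = True:
  If idle = True:
    (¬idle ∨ ¬light ∨ ¬lock) forces light = False.
    clause (¬idle ∨ light ∨ ¬lock) is falsified.
  If idle = False:
    (idle ∨ light ∨ ¬lock) forces light = True.
    clause (idle ∨ ¬light ∨ ¬lock) is falsified.
  Every sub-case reaches a contradiction.
Case lock = False:
  If idle = True:
    (¬idle ∨ ¬light ∨ lock) forces light = False.
    clause (¬idle ∨ light ∨ lock) is falsified.
  If idle = False:
    (idle ∨ light ∨ lock) forces light = True.
    clause (idle ∨ ¬light ∨ lock) is falsified.
  Every sub-case reaches a contradiction.
Both cases fail, so the formula is unsatisfiable.

UNSATISFIABLE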